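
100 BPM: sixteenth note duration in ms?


Step by step:
One quarter-note beat = 60000 / BPM = 60000 / 100 ms
Sixteenth note = 1/4 × quarter note
Duration = 1/4 × 60000 / 100 = 15000 / 100
= 150.0 ms


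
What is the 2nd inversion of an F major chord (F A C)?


Step by step:
Root position: F A C
2nd inversion: move root and 3rd up an octave
Bass note: C
Notes (bottom to top) = C F A


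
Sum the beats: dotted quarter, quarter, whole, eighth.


Beat values:
  dotted quarter = 1.5 beats
  quarter = 1 beat
  whole = 4 beats
  eighth = 0.5 beats
Sum = 1.5 + 1 + 4 + 0.5
= 7 beats


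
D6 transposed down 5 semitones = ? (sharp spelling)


Solution.
D6: chromatic position 2 in octave 6 → absolute = 6×12 + 2 = 74
Transpose down 5: 74 - 5 = 69
69 = 5×12 + 9 → A in octave 5
Result = A5


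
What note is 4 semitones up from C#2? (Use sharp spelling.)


C#2: chromatic position 1 in octave 2 → absolute = 2×12 + 1 = 25
Transpose up 4: 25 + 4 = 29
29 = 2×12 + 5 → F in octave 2
Result = F2


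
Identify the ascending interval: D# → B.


Reasoning:
Letter names: D → B spans 6 letter names → a 6th
Semitones: D# → B = 8 half-steps
A 6th of 8 semitones is a minor 6th
= minor 6th


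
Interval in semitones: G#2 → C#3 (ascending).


Absolute semitone position = octave×12 + chromatic position
G#2: 2×12 + 8 = 32
C#3: 3×12 + 1 = 37
Difference = 37 - 32 = 5
= 5 semitones


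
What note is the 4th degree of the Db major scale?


Solution.
Major scale pattern: W-W-H-W-W-W-H (2-2-1-2-2-2-1 semitones)
Starting from Db:
  Db + 2 semitones → Eb
  Eb + 2 semitones → F
  F + 1 semitone → Gb
  Gb + 2 semitones → Ab
  Ab + 2 semitones → Bb
  Bb + 2 semitones → C
  C + 1 semitone → Db
Scale: Db Eb F Gb Ab Bb C
Degree 4 = Gb


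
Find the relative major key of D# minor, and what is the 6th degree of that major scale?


Step by step:
The relative major shares the key signature and is a minor 3rd above the minor tonic
A minor 3rd above D# is F#
→ relative major of D# minor is F# major
F# major scale: F# G# A# B C# D# E#
= F# major; 6th degree = D#


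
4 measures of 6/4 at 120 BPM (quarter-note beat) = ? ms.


Step by step:
Quarter-note beat duration = 60000 / 120 ms
Beats per measure (6/4) = 6
One measure = 6 × 60000 / 120 = 360000 / 120 ms
4 measures = 4 × 360000 / 120 = 1440000 / 120
= 12000.0 ms


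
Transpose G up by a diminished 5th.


Let's work it out.
diminished 5th: 5 letter names, 6 semitones
Letter: G + 4 → D
Pitch: G + 6 semitones, spelled as a D → Db
= Db


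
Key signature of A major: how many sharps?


Sharp major keys follow the circle of fifths: C(0), G(1), D(2), A(3), E(4), B(5), F#(6), C#(7)
A major has 3 sharps
Order of sharps: F# C# G# D# A# E# B# → first 3: F#, C#, G#
= 3 sharps


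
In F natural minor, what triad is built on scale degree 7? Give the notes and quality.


Working:
F natural minor scale: F G Ab Bb C Db Eb
Diatonic triad on degree 7 stacks scale notes 7, 2, 4: Eb G Bb
Eb→G = 4 semitones; Eb→Bb = 7 semitones → major triad
= Eb G Bb (major)


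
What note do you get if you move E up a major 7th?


Solution.
major 7th: 7 letter names, 11 semitones
Letter: E + 6 → D
Pitch: E + 11 semitones, spelled as a D → D#
= D#


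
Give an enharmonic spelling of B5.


Reasoning:
Enharmonic notes sound the same pitch but are spelled with different letter names
B and A## name the same pitch class
= A##5


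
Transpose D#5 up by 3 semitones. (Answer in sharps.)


Let's work it out.
D#5: chromatic position 3 in octave 5 → absolute = 5×12 + 3 = 63
Transpose up 3: 63 + 3 = 66
66 = 5×12 + 6 → F# in octave 5
Result = F#5


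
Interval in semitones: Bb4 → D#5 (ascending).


Working:
Absolute semitone position = octave×12 + chromatic position
Bb4: 4×12 + 10 = 58
D#5: 5×12 + 3 = 63
Difference = 63 - 58 = 5
= 5 semitones


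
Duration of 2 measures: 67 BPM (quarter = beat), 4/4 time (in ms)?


Working:
Quarter-note beat duration = 60000 / 67 ms
Beats per measure (4/4) = 4
One measure = 4 × 60000 / 67 = 240000 / 67 ms
2 measures = 2 × 240000 / 67 = 480000 / 67
= 7164.2 ms


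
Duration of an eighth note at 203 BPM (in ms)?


Working:
One quarter-note beat = 60000 / BPM = 60000 / 203 ms
Eighth note = 1/2 × quarter note
Duration = 1/2 × 60000 / 203 = 30000 / 203
= 147.8 ms


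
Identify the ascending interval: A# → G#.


Let's work it out.
Letter names: A → G spans 7 letter names → a 7th
Semitones: A# → G# = 10 half-steps
A 7th of 10 semitones is a minor 7th
= minor 7th


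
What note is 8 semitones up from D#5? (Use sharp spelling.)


Step by step:
D#5: chromatic position 3 in octave 5 → absolute = 5×12 + 3 = 63
Transpose up 8: 63 + 8 = 71
71 = 5×12 + 11 → B in octave 5
Result = B5


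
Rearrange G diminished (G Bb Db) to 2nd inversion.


Root position: G Bb Db
2nd inversion: move root and 3rd up an octave
Bass note: Db
Notes (bottom to top) = Db G Bb


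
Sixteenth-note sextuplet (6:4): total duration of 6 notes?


Sextuplet: 6 notes occupy the space of 4 sixteenth notes
Space = 4 × 1/4 = 1 beat
Each sextuplet note = 1 / 6 = 1/6 beats
6 notes = 6 × 1/6 = 1
= 1 beat


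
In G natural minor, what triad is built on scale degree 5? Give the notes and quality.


G natural minor scale: G A Bb C D Eb F
Diatonic triad on degree 5 stacks scale notes 5, 7, 2: D F A
D→F = 3 semitones; D→A = 7 semitones → minor triad
= D F A (minor)


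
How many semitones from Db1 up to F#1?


Solution.
Absolute semitone position = octave×12 + chromatic position
Db1: 1×12 + 1 = 13
F#1: 1×12 + 6 = 18
Difference = 18 - 13 = 5
= 5 semitones


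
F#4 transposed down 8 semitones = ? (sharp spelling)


Let's work it out.
F#4: chromatic position 6 in octave 4 → absolute = 4×12 + 6 = 54
Transpose down 8: 54 - 8 = 46
46 = 3×12 + 10 → A# in octave 3
Result = A#3


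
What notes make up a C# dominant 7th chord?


Dominant 7th chord = root + major 3rd + perfect 5th + minor 7th
Seventh chords stack in thirds, so the letter names are C-E-G-B
Root: C#
Major 3rd above C#: E#
Perfect 5th above C#: G#
Minor 7th above C#: B
Chord = C# E# G# B


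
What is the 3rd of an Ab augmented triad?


Augmented triad = root + major 3rd (4 semitones) + augmented 5th (8 semitones)
A triad on Ab stacks thirds, so the chord tones use letter names A-C-E
Root: Ab
Major 3rd above Ab: C
Augmented 5th above Ab: E
The 3rd = C


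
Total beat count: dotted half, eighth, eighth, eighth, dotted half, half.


Working:
Beat values:
  dotted half = 3 beats
  eighth = 0.5 beats
  eighth = 0.5 beats
  eighth = 0.5 beats
  dotted half = 3 beats
  half = 2 beats
Sum = 3 + 0.5 + 0.5 + 0.5 + 3 + 2
= 9.5 beats


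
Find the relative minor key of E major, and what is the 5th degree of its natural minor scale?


The relative minor shares the major's key signature and starts on its 6th degree
6th degree = a major 6th above the tonic; a major 6th above E is C#
→ relative minor of E major is C# minor
C# natural minor scale: C# D# E F# G# A B
= C# minor; 5th degree = G#


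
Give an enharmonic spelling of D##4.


Solution.
Enharmonic notes sound the same pitch but are spelled with different letter names
D## and E name the same pitch class
= E4


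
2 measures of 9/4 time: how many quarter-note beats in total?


Reasoning:
Time signature 9/4: the bottom number 4 means the quarter note gets one count
The top number 9 means 9 quarter-note beats per measure
Total = 9 × 2 measures
= 18 quarter-note beats


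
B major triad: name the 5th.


Major triad = root + major 3rd (4 semitones) + perfect 5th (7 semitones)
A triad on B stacks thirds, so the chord tones use letter names B-D-F
Root: B
Major 3rd above B: D#
Perfect 5th above B: F#
The 5th = F#


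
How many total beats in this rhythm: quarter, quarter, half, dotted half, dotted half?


Let's work it out.
Beat values:
  quarter = 1 beat
  quarter = 1 beat
  half = 2 beats
  dotted half = 3 beats
  dotted half = 3 beats
Sum = 1 + 1 + 2 + 3 + 3
= 10 beats


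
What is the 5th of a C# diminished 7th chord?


Step by step:
Diminished 7th chord = root + minor 3rd + diminished 5th + diminished 7th
Seventh chords stack in thirds, so the letter names are C-E-G-B
Root: C#
Minor 3rd above C#: E
Diminished 5th above C#: G
Diminished 7th above C#: Bb
The 5th = G


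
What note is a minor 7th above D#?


Let's work it out.
A 7th spans 7 letter names, so from D we land on C
A minor 7th = 10 semitones above D#
Spell C at that pitch: C#
= C#


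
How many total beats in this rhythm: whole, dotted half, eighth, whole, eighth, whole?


Working:
Beat values:
  whole = 4 beats
  dotted half = 3 beats
  eighth = 0.5 beats
  whole = 4 beats
  eighth = 0.5 beats
  whole = 4 beats
Sum = 4 + 3 + 0.5 + 4 + 0.5 + 4
= 16 beats


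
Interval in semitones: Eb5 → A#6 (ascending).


Let's work it out.
Absolute semitone position = octave×12 + chromatic position
Eb5: 5×12 + 3 = 63
A#6: 6×12 + 10 = 82
Difference = 82 - 63 = 19
= 19 semitones


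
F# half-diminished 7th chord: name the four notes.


Working:
Half-diminished 7th chord = root + minor 3rd + diminished 5th + minor 7th
Seventh chords stack in thirds, so the letter names are F-A-C-E
Root: F#
Minor 3rd above F#: A
Diminished 5th above F#: C
Minor 7th above F#: E
Chord = F# A C E


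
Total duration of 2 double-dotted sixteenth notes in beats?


Base sixteenth note = 1/4 beats
Dot 1 adds half the previous value: +1/8
Dot 2 adds half the previous value: +1/16
One double-dotted sixteenth = 1/4 + 1/8 + 1/16 = 7/16
2 of them = 2 × 7/16 = 7/8
= 7/8 beats


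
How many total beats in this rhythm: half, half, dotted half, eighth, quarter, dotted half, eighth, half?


Reasoning:
Beat values:
  half = 2 beats
  half = 2 beats
  dotted half = 3 beats
  eighth = 0.5 beats
  quarter = 1 beat
  dotted half = 3 beats
  eighth = 0.5 beats
  half = 2 beats
Sum = 2 + 2 + 3 + 0.5 + 1 + 3 + 0.5 + 2
= 14 beats


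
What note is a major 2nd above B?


Let's work it out.
A 2nd spans 2 letter names, so from B we land on C
A major 2nd = 2 semitones above B
Spell C at that pitch: C#
= C#


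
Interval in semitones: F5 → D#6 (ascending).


Step by step:
Absolute semitone position = octave×12 + chromatic position
F5: 5×12 + 5 = 65
D#6: 6×12 + 3 = 75
Difference = 75 - 65 = 10
= 10 semitones


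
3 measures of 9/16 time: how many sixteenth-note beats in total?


Solution.
Time signature 9/16: the bottom number 16 means the sixteenth note gets one count
The top number 9 means 9 sixteenth-note beats per measure
Total = 9 × 3 measures
= 27 sixteenth-note beats


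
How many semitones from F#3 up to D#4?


Solution.
Absolute semitone position = octave×12 + chromatic position
F#3: 3×12 + 6 = 42
D#4: 4×12 + 3 = 51
Difference = 51 - 42 = 9
= 9 semitones


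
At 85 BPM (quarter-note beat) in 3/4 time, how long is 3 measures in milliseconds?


Quarter-note beat duration = 60000 / 85 ms
Beats per measure (3/4) = 3
One measure = 3 × 60000 / 85 = 180000 / 85 ms
3 measures = 3 × 180000 / 85 = 540000 / 85
= 6352.9 ms


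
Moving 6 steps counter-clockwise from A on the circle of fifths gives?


Step by step:
Each counter-clockwise step moves down a perfect 5th (= up a perfect 4th)
From A: A → D → G → C → F → Bb → Eb
= Eb


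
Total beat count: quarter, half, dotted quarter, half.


Beat values:
  quarter = 1 beat
  half = 2 beats
  dotted quarter = 1.5 beats
  half = 2 beats
Sum = 1 + 2 + 1.5 + 2
= 6.5 beats


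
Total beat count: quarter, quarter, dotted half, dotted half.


Beat values:
  quarter = 1 beat
  quarter = 1 beat
  dotted half = 3 beats
  dotted half = 3 beats
Sum = 1 + 1 + 3 + 3
= 8 beats


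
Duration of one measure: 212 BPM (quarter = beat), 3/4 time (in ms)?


Step by step:
Quarter-note beat duration = 60000 / 212 ms
Beats per measure (3/4) = 3
One measure = 3 × 60000 / 212 = 180000 / 212 ms
= 849.1 ms


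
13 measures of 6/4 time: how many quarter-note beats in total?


Time signature 6/4: the bottom number 4 means the quarter note gets one count
The top number 6 means 6 quarter-note beats per measure
Total = 6 × 13 measures
= 78 quarter-note beats


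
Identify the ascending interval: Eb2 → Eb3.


Letter names: E → E spans 8 letter names → an octave
Semitones: Eb2 → Eb3 = 12 half-steps
An octave of 12 semitones is a perfect octave
= perfect octave


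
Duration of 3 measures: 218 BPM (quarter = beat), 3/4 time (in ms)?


Reasoning:
Quarter-note beat duration = 60000 / 218 ms
Beats per measure (3/4) = 3
One measure = 3 × 60000 / 218 = 180000 / 218 ms
3 measures = 3 × 180000 / 218 = 540000 / 218
= 2477.1 ms


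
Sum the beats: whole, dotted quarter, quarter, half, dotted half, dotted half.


Let's work it out.
Beat values:
  whole = 4 beats
  dotted quarter = 1.5 beats
  quarter = 1 beat
  half = 2 beats
  dotted half = 3 beats
  dotted half = 3 beats
Sum = 4 + 1.5 + 1 + 2 + 3 + 3
= 14.5 beats


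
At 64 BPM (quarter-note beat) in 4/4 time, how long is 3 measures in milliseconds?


Reasoning:
Quarter-note beat duration = 60000 / 64 ms
Beats per measure (4/4) = 4
One measure = 4 × 60000 / 64 = 240000 / 64 ms
3 measures = 3 × 240000 / 64 = 720000 / 64
= 11250.0 ms


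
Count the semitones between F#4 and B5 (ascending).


Solution.
Absolute semitone position = octave×12 + chromatic position
F#4: 4×12 + 6 = 54
B5: 5×12 + 11 = 71
Difference = 71 - 54 = 17
= 17 semitones


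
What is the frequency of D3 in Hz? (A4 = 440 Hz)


Working:
f = 440 × 2^(n/12) where n = semitones from A4
D3: -19 semitones from A4
f = 440 × 2^(-19/12)
f = 146.83 Hz


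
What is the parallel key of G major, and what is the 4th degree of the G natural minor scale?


Parallel keys share the same tonic but differ in mode
G major → parallel is G minor
G natural minor scale: G A Bb C D Eb F
= G minor; 4th degree = C


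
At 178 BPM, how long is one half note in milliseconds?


Reasoning:
One quarter-note beat = 60000 / BPM = 60000 / 178 ms
Half note = 2 × quarter note
Duration = 2 × 60000 / 178 = 120000 / 178
= 674.2 ms


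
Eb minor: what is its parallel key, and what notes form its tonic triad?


Reasoning:
Parallel keys share the same tonic but differ in mode
Eb minor → parallel is Eb major
Tonic triad of Eb major = Eb G Bb
= Eb major; triad = Eb G Bb


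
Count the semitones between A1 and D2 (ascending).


Step by step:
Absolute semitone position = octave×12 + chromatic position
A1: 1×12 + 9 = 21
D2: 2×12 + 2 = 26
Difference = 26 - 21 = 5
= 5 semitones


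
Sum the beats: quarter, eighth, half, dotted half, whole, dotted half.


Reasoning:
Beat values:
  quarter = 1 beat
  eighth = 0.5 beats
  half = 2 beats
  dotted half = 3 beats
  whole = 4 beats
  dotted half = 3 beats
Sum = 1 + 0.5 + 2 + 3 + 4 + 3
= 13.5 beats


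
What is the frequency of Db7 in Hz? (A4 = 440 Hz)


f = 440 × 2^(n/12) where n = semitones from A4
Db7: 28 semitones from A4
f = 440 × 2^(28/12)
f = 2217.46 Hz


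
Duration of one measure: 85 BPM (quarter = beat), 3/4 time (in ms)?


Quarter-note beat duration = 60000 / 85 ms
Beats per measure (3/4) = 3
One measure = 3 × 60000 / 85 = 180000 / 85 ms
= 2117.6 ms


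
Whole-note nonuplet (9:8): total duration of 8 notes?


Nonuplet: 9 notes occupy the space of 8 whole notes
Space = 8 × 4 = 32 beats
Each nonuplet note = 32 / 9 = 32/9 beats
8 notes = 8 × 32/9 = 256/9
= 256/9 beats


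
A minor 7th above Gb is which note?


Reasoning:
A 7th spans 7 letter names, so from G we land on F
A minor 7th = 10 semitones above Gb
Spell F at that pitch: Fb
= Fb


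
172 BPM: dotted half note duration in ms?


One quarter-note beat = 60000 / BPM = 60000 / 172 ms
Dotted half note = 3 × quarter note
Duration = 3 × 60000 / 172 = 180000 / 172
= 1046.5 ms


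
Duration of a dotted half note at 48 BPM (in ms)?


Solution.
One quarter-note beat = 60000 / BPM = 60000 / 48 ms
Dotted half note = 3 × quarter note
Duration = 3 × 60000 / 48 = 180000 / 48
= 3750.0 ms


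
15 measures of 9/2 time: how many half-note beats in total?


Solution.
Time signature 9/2: the bottom number 2 means the half note gets one count
The top number 9 means 9 half-note beats per measure
Total = 9 × 15 measures
= 135 half-note beats


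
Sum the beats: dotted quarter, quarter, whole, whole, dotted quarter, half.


Working:
Beat values:
  dotted quarter = 1.5 beats
  quarter = 1 beat
  whole = 4 beats
  whole = 4 beats
  dotted quarter = 1.5 beats
  half = 2 beats
Sum = 1.5 + 1 + 4 + 4 + 1.5 + 2
= 14 beats


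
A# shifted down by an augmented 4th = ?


augmented 4th: 4 letter names, 6 semitones
Letter: A - 3 → E
Pitch: A# - 6 semitones, spelled as an E → E
= E


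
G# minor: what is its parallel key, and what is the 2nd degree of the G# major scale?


Parallel keys share the same tonic but differ in mode
G# minor → parallel is G# major
G# major scale: G# A# B# C# D# E# F##
= G# major; 2nd degree = A#


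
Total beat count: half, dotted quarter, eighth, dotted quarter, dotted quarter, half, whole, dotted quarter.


Beat values:
  half = 2 beats
  dotted quarter = 1.5 beats
  eighth = 0.5 beats
  dotted quarter = 1.5 beats
  dotted quarter = 1.5 beats
  half = 2 beats
  whole = 4 beats
  dotted quarter = 1.5 beats
Sum = 2 + 1.5 + 0.5 + 1.5 + 1.5 + 2 + 4 + 1.5
= 14.5 beats


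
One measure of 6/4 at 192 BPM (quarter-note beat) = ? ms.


Step by step:
Quarter-note beat duration = 60000 / 192 ms
Beats per measure (6/4) = 6
One measure = 6 × 60000 / 192 = 360000 / 192 ms
= 1875.0 ms


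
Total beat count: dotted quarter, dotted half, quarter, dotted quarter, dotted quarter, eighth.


Beat values:
  dotted quarter = 1.5 beats
  dotted half = 3 beats
  quarter = 1 beat
  dotted quarter = 1.5 beats
  dotted quarter = 1.5 beats
  eighth = 0.5 beats
Sum = 1.5 + 3 + 1 + 1.5 + 1.5 + 0.5
= 9 beats


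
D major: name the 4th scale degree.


Step by step:
Major scale pattern: W-W-H-W-W-W-H (2-2-1-2-2-2-1 semitones)
Starting from D:
  D + 2 semitones → E
  E + 2 semitones → F#
  F# + 1 semitone → G
  G + 2 semitones → A
  A + 2 semitones → B
  B + 2 semitones → C#
  C# + 1 semitone → D
Scale: D E F# G A B C#
Degree 4 = G


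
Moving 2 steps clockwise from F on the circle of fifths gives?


Reasoning:
Each clockwise step on the circle of fifths moves up a perfect 5th
From F: F → C → G
= G


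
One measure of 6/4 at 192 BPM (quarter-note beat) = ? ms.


Let's work it out.
Quarter-note beat duration = 60000 / 192 ms
Beats per measure (6/4) = 6
One measure = 6 × 60000 / 192 = 360000 / 192 ms
= 1875.0 ms


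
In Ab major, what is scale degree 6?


Step by step:
Major scale pattern: W-W-H-W-W-W-H (2-2-1-2-2-2-1 semitones)
Starting from Ab:
  Ab + 2 semitones → Bb
  Bb + 2 semitones → C
  C + 1 semitone → Db
  Db + 2 semitones → Eb
  Eb + 2 semitones → F
  F + 2 semitones → G
  G + 1 semitone → Ab
Scale: Ab Bb C Db Eb F G
Degree 6 = F


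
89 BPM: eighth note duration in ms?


Working:
One quarter-note beat = 60000 / BPM = 60000 / 89 ms
Eighth note = 1/2 × quarter note
Duration = 1/2 × 60000 / 89 = 30000 / 89
= 337.1 ms


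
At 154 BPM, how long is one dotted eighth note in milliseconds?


Solution.
One quarter-note beat = 60000 / BPM = 60000 / 154 ms
Dotted eighth note = 3/4 × quarter note
Duration = 3/4 × 60000 / 154 = 45000 / 154
= 292.2 ms


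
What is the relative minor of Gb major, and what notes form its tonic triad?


Let's work it out.
The relative minor shares the major's key signature and starts on its 6th degree
6th degree = a major 6th above the tonic; a major 6th above Gb is Eb
→ relative minor of Gb major is Eb minor
Tonic triad of Eb minor = root + minor 3rd + perfect 5th = Eb Gb Bb
= Eb minor; triad = Eb Gb Bb


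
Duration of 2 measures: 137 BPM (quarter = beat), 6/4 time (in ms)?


Quarter-note beat duration = 60000 / 137 ms
Beats per measure (6/4) = 6
One measure = 6 × 60000 / 137 = 360000 / 137 ms
2 measures = 2 × 360000 / 137 = 720000 / 137
= 5255.5 ms


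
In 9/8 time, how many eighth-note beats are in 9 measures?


Working:
Time signature 9/8: the bottom number 8 means the eighth note gets one count
The top number 9 means 9 eighth-note beats per measure
Total = 9 × 9 measures
= 81 eighth-note beats


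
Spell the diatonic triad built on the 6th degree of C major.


Solution.
C major scale: C D E F G A B
Diatonic triad on degree 6 stacks scale notes 6, 1, 3: A C E
A→C = 3 semitones; A→E = 7 semitones → minor triad
= A C E (minor)


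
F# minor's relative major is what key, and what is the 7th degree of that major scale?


Reasoning:
The relative major shares the key signature and is a minor 3rd above the minor tonic
A minor 3rd above F# is A
→ relative major of F# minor is A major
A major scale: A B C# D E F# G#
= A major; 7th degree = G#


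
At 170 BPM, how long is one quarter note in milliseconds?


One quarter-note beat = 60000 / BPM = 60000 / 170 ms
Duration = 60000 / 170
= 352.9 ms


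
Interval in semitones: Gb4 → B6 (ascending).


Step by step:
Absolute semitone position = octave×12 + chromatic position
Gb4: 4×12 + 6 = 54
B6: 6×12 + 11 = 83
Difference = 83 - 54 = 29
= 29 semitones


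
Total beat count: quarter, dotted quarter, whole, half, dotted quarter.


Reasoning:
Beat values:
  quarter = 1 beat
  dotted quarter = 1.5 beats
  whole = 4 beats
  half = 2 beats
  dotted quarter = 1.5 beats
Sum = 1 + 1.5 + 4 + 2 + 1.5
= 10 beats


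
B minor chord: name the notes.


Reasoning:
Minor triad = root + minor 3rd (3 semitones) + perfect 5th (7 semitones)
A triad on B stacks thirds, so the chord tones use letter names B-D-F
Root: B
Minor 3rd above B: D
Perfect 5th above B: F#
Chord = B D F#


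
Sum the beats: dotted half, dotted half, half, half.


Reasoning:
Beat values:
  dotted half = 3 beats
  dotted half = 3 beats
  half = 2 beats
  half = 2 beats
Sum = 3 + 3 + 2 + 2
= 10 beats


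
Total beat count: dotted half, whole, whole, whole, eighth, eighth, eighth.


Step by step:
Beat values:
  dotted half = 3 beats
  whole = 4 beats
  whole = 4 beats
  whole = 4 beats
  eighth = 0.5 beats
  eighth = 0.5 beats
  eighth = 0.5 beats
Sum = 3 + 4 + 4 + 4 + 0.5 + 0.5 + 0.5
= 16.5 beats


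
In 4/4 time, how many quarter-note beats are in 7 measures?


Step by step:
Time signature 4/4: the bottom number 4 means the quarter note gets one count
The top number 4 means 4 quarter-note beats per measure
Total = 4 × 7 measures
= 28 quarter-note beats


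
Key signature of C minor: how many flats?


Let's work it out.
Flat minor keys: A(0), D(1), G(2), C(3), F(4), Bb(5), Eb(6), Ab(7)
C minor has 3 flats
Order of flats: Bb Eb Ab Db Gb Cb Fb → first 3: Bb, Eb, Ab
= 3 flats


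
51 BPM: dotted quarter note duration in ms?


Step by step:
One quarter-note beat = 60000 / BPM = 60000 / 51 ms
Dotted quarter note = 3/2 × quarter note
Duration = 3/2 × 60000 / 51 = 90000 / 51
= 1764.7 ms


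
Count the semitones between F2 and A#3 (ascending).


Solution.
Absolute semitone position = octave×12 + chromatic position
F2: 2×12 + 5 = 29
A#3: 3×12 + 10 = 46
Difference = 46 - 29 = 17
= 17 semitones


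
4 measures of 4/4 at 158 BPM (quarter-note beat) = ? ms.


Step by step:
Quarter-note beat duration = 60000 / 158 ms
Beats per measure (4/4) = 4
One measure = 4 × 60000 / 158 = 240000 / 158 ms
4 measures = 4 × 240000 / 158 = 960000 / 158
= 6075.9 ms


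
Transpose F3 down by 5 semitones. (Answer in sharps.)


Step by step:
F3: chromatic position 5 in octave 3 → absolute = 3×12 + 5 = 41
Transpose down 5: 41 - 5 = 36
36 = 3×12 + 0 → C in octave 3
Result = C3


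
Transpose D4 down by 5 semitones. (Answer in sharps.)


Solution.
D4: chromatic position 2 in octave 4 → absolute = 4×12 + 2 = 50
Transpose down 5: 50 - 5 = 45
45 = 3×12 + 9 → A in octave 3
Result = A3


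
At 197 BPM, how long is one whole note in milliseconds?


Reasoning:
One quarter-note beat = 60000 / BPM = 60000 / 197 ms
Whole note = 4 × quarter note
Duration = 4 × 60000 / 197 = 240000 / 197
= 1218.3 ms


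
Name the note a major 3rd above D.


A 3rd spans 3 letter names, so from D we land on F
A major 3rd = 4 semitones above D
Spell F at that pitch: F#
= F#


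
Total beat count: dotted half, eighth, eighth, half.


Beat values:
  dotted half = 3 beats
  eighth = 0.5 beats
  eighth = 0.5 beats
  half = 2 beats
Sum = 3 + 0.5 + 0.5 + 2
= 6 beats


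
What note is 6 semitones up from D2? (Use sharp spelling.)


D2: chromatic position 2 in octave 2 → absolute = 2×12 + 2 = 26
Transpose up 6: 26 + 6 = 32
32 = 2×12 + 8 → G# in octave 2
Result = G#2


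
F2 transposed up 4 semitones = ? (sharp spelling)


Reasoning:
F2: chromatic position 5 in octave 2 → absolute = 2×12 + 5 = 29
Transpose up 4: 29 + 4 = 33
33 = 2×12 + 9 → A in octave 2
Result = A2


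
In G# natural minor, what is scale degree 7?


Natural minor scale pattern: W-H-W-W-H-W-W (2-1-2-2-1-2-2 semitones)
Starting from G#:
  G# + 2 semitones → A#
  A# + 1 semitone → B
  B + 2 semitones → C#
  C# + 2 semitones → D#
  D# + 1 semitone → E
  E + 2 semitones → F#
  F# + 2 semitones → G#
Scale: G# A# B C# D# E F#
Degree 7 = F#


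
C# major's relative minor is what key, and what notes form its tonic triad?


Step by step:
The relative minor shares the major's key signature and starts on its 6th degree
6th degree = a major 6th above the tonic; a major 6th above C# is A#
→ relative minor of C# major is A# minor
Tonic triad of A# minor = root + minor 3rd + perfect 5th = A# C# E#
= A# minor; triad = A# C# E#


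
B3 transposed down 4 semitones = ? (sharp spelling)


Reasoning:
B3: chromatic position 11 in octave 3 → absolute = 3×12 + 11 = 47
Transpose down 4: 47 - 4 = 43
43 = 3×12 + 7 → G in octave 3
Result = G3


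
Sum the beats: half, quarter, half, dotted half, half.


Step by step:
Beat values:
  half = 2 beats
  quarter = 1 beat
  half = 2 beats
  dotted half = 3 beats
  half = 2 beats
Sum = 2 + 1 + 2 + 3 + 2
= 10 beats


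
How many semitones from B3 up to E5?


Let's work it out.
Absolute semitone position = octave×12 + chromatic position
B3: 3×12 + 11 = 47
E5: 5×12 + 4 = 64
Difference = 64 - 47 = 17
= 17 semitones


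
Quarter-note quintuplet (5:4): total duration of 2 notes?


Quintuplet: 5 notes occupy the space of 4 quarter notes
Space = 4 × 1 = 4 beats
Each quintuplet note = 4 / 5 = 4/5 beats
2 notes = 2 × 4/5 = 8/5
= 8/5 beats


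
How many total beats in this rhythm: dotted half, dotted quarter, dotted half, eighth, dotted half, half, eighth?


Beat values:
  dotted half = 3 beats
  dotted quarter = 1.5 beats
  dotted half = 3 beats
  eighth = 0.5 beats
  dotted half = 3 beats
  half = 2 beats
  eighth = 0.5 beats
Sum = 3 + 1.5 + 3 + 0.5 + 3 + 2 + 0.5
= 13.5 beats


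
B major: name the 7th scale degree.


Solution.
Major scale pattern: W-W-H-W-W-W-H (2-2-1-2-2-2-1 semitones)
Starting from B:
  B + 2 semitones → C#
  C# + 2 semitones → D#
  D# + 1 semitone → E
  E + 2 semitones → F#
  F# + 2 semitones → G#
  G# + 2 semitones → A#
  A# + 1 semitone → B
Scale: B C# D# E F# G# A#
Degree 7 = A#


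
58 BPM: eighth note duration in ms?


One quarter-note beat = 60000 / BPM = 60000 / 58 ms
Eighth note = 1/2 × quarter note
Duration = 1/2 × 60000 / 58 = 30000 / 58
= 517.2 ms


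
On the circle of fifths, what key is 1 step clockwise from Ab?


Step by step:
Each clockwise step on the circle of fifths moves up a perfect 5th
From Ab: Ab → Eb
= Eb


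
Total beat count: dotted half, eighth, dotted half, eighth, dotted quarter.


Beat values:
  dotted half = 3 beats
  eighth = 0.5 beats
  dotted half = 3 beats
  eighth = 0.5 beats
  dotted quarter = 1.5 beats
Sum = 3 + 0.5 + 3 + 0.5 + 1.5
= 8.5 beats


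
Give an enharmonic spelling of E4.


Working:
Enharmonic notes sound the same pitch but are spelled with different letter names
E and Fb name the same pitch class
= Fb4


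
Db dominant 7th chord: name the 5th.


Reasoning:
Dominant 7th chord = root + major 3rd + perfect 5th + minor 7th
Seventh chords stack in thirds, so the letter names are D-F-A-C
Root: Db
Major 3rd above Db: F
Perfect 5th above Db: Ab
Minor 7th above Db: Cb
The 5th = Ab


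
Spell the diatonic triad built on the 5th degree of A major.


A major scale: A B C# D E F# G#
Diatonic triad on degree 5 stacks scale notes 5, 7, 2: E G# B
E→G# = 4 semitones; E→B = 7 semitones → major triad
= E G# B (major)


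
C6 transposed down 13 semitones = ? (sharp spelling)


C6: chromatic position 0 in octave 6 → absolute = 6×12 + 0 = 72
Transpose down 13: 72 - 13 = 59
59 = 4×12 + 11 → B in octave 4
Result = B4


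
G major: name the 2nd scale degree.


Step by step:
Major scale pattern: W-W-H-W-W-W-H (2-2-1-2-2-2-1 semitones)
Starting from G:
  G + 2 semitones → A
  A + 2 semitones → B
  B + 1 semitone → C
  C + 2 semitones → D
  D + 2 semitones → E
  E + 2 semitones → F#
  F# + 1 semitone → G
Scale: G A B C D E F#
Degree 2 = A


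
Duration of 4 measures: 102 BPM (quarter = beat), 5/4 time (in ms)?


Quarter-note beat duration = 60000 / 102 ms
Beats per measure (5/4) = 5
One measure = 5 × 60000 / 102 = 300000 / 102 ms
4 measures = 4 × 300000 / 102 = 1200000 / 102
= 11764.7 ms


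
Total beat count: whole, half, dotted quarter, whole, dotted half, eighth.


Step by step:
Beat values:
  whole = 4 beats
  half = 2 beats
  dotted quarter = 1.5 beats
  whole = 4 beats
  dotted half = 3 beats
  eighth = 0.5 beats
Sum = 4 + 2 + 1.5 + 4 + 3 + 0.5
= 15 beats


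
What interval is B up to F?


Reasoning:
Letter names: B → F spans 5 letter names → a 5th
Semitones: B → F = 6 half-steps
A 5th of 6 semitones is a diminished 5th
= diminished 5th


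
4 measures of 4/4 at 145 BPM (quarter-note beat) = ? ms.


Reasoning:
Quarter-note beat duration = 60000 / 145 ms
Beats per measure (4/4) = 4
One measure = 4 × 60000 / 145 = 240000 / 145 ms
4 measures = 4 × 240000 / 145 = 960000 / 145
= 6620.7 ms


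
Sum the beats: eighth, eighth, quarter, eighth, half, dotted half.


Solution.
Beat values:
  eighth = 0.5 beats
  eighth = 0.5 beats
  quarter = 1 beat
  eighth = 0.5 beats
  half = 2 beats
  dotted half = 3 beats
Sum = 0.5 + 0.5 + 1 + 0.5 + 2 + 3
= 7.5 beats


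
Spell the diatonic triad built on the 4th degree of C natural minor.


C natural minor scale: C D Eb F G Ab Bb
Diatonic triad on degree 4 stacks scale notes 4, 6, 1: F Ab C
F→Ab = 3 semitones; F→C = 7 semitones → minor triad
= F Ab C (minor)


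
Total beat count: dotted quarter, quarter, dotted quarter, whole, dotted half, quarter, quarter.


Beat values:
  dotted quarter = 1.5 beats
  quarter = 1 beat
  dotted quarter = 1.5 beats
  whole = 4 beats
  dotted half = 3 beats
  quarter = 1 beat
  quarter = 1 beat
Sum = 1.5 + 1 + 1.5 + 4 + 3 + 1 + 1
= 13 beats


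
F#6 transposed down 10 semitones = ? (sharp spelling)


Solution.
F#6: chromatic position 6 in octave 6 → absolute = 6×12 + 6 = 78
Transpose down 10: 78 - 10 = 68
68 = 5×12 + 8 → G# in octave 5
Result = G#5


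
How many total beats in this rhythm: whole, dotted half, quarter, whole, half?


Step by step:
Beat values:
  whole = 4 beats
  dotted half = 3 beats
  quarter = 1 beat
  whole = 4 beats
  half = 2 beats
Sum = 4 + 3 + 1 + 4 + 2
= 14 beats


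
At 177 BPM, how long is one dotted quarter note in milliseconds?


One quarter-note beat = 60000 / BPM = 60000 / 177 ms
Dotted quarter note = 3/2 × quarter note
Duration = 3/2 × 60000 / 177 = 90000 / 177
= 508.5 ms


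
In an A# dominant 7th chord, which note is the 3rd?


Let's work it out.
Dominant 7th chord = root + major 3rd + perfect 5th + minor 7th
Seventh chords stack in thirds, so the letter names are A-C-E-G
Root: A#
Major 3rd above A#: C##
Perfect 5th above A#: E#
Minor 7th above A#: G#
The 3rd = C##


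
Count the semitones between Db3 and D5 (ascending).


Solution.
Absolute semitone position = octave×12 + chromatic position
Db3: 3×12 + 1 = 37
D5: 5×12 + 2 = 62
Difference = 62 - 37 = 25
= 25 semitones


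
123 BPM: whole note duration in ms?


One quarter-note beat = 60000 / BPM = 60000 / 123 ms
Whole note = 4 × quarter note
Duration = 4 × 60000 / 123 = 240000 / 123
= 1951.2 ms


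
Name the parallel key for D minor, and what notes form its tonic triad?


Let's work it out.
Parallel keys share the same tonic but differ in mode
D minor → parallel is D major
Tonic triad of D major = D F# A
= D major; triad = D F# A


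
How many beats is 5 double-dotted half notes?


Base half note = 2 beats
Dot 1 adds half the previous value: +1
Dot 2 adds half the previous value: +1/2
One double-dotted half = 2 + 1 + 1/2 = 7/2
5 of them = 5 × 7/2 = 35/2
= 35/2 beats


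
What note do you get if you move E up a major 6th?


Working:
major 6th: 6 letter names, 9 semitones
Letter: E + 5 → C
Pitch: E + 9 semitones, spelled as a C → C#
= C#


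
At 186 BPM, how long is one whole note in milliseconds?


Solution.
One quarter-note beat = 60000 / BPM = 60000 / 186 ms
Whole note = 4 × quarter note
Duration = 4 × 60000 / 186 = 240000 / 186
= 1290.3 ms


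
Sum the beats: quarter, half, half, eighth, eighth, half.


Step by step:
Beat values:
  quarter = 1 beat
  half = 2 beats
  half = 2 beats
  eighth = 0.5 beats
  eighth = 0.5 beats
  half = 2 beats
Sum = 1 + 2 + 2 + 0.5 + 0.5 + 2
= 8 beats


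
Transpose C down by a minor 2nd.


minor 2nd: 2 letter names, 1 semitones
Letter: C - 1 → B
Pitch: C - 1 semitones, spelled as a B → B
= B


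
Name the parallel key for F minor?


Solution.
Parallel keys share the same tonic but differ in mode
F minor → parallel is F major
= F major


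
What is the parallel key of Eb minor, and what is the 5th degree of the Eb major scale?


Step by step:
Parallel keys share the same tonic but differ in mode
Eb minor → parallel is Eb major
Eb major scale: Eb F G Ab Bb C D
= Eb major; 5th degree = Bb


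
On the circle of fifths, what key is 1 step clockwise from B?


Let's work it out.
Each clockwise step on the circle of fifths moves up a perfect 5th
From B: B → F#/Gb
= F#/Gb


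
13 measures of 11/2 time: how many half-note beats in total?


Solution.
Time signature 11/2: the bottom number 2 means the half note gets one count
The top number 11 means 11 half-note beats per measure
Total = 11 × 13 measures
= 143 half-note beats


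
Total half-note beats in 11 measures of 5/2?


Solution.
Time signature 5/2: the bottom number 2 means the half note gets one count
The top number 5 means 5 half-note beats per measure
Total = 5 × 11 measures
= 55 half-note beats


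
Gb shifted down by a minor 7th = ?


Let's work it out.
minor 7th: 7 letter names, 10 semitones
Letter: G - 6 → A
Pitch: Gb - 10 semitones, spelled as an A → Ab
= Ab


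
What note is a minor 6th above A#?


Working:
A 6th spans 6 letter names, so from A we land on F
A minor 6th = 8 semitones above A#
Spell F at that pitch: F#
= F#


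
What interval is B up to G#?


Letter names: B → G spans 6 letter names → a 6th
Semitones: B → G# = 9 half-steps
A 6th of 9 semitones is a major 6th
= major 6th


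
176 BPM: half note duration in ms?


Let's work it out.
One quarter-note beat = 60000 / BPM = 60000 / 176 ms
Half note = 2 × quarter note
Duration = 2 × 60000 / 176 = 120000 / 176
= 681.8 ms


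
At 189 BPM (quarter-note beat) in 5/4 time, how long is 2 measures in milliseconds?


Quarter-note beat duration = 60000 / 189 ms
Beats per measure (5/4) = 5
One measure = 5 × 60000 / 189 = 300000 / 189 ms
2 measures = 2 × 300000 / 189 = 600000 / 189
= 3174.6 ms


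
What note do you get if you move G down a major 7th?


major 7th: 7 letter names, 11 semitones
Letter: G - 6 → A
Pitch: G - 11 semitones, spelled as an A → Ab
= Ab


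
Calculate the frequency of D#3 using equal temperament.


Reasoning:
f = 440 × 2^(n/12) where n = semitones from A4
D#3: -18 semitones from A4
f = 440 × 2^(-18/12)
f = 155.56 Hz


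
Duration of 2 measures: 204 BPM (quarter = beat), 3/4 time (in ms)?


Let's work it out.
Quarter-note beat duration = 60000 / 204 ms
Beats per measure (3/4) = 3
One measure = 3 × 60000 / 204 = 180000 / 204 ms
2 measures = 2 × 180000 / 204 = 360000 / 204
= 1764.7 ms


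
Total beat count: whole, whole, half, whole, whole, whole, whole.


Beat values:
  whole = 4 beats
  whole = 4 beats
  half = 2 beats
  whole = 4 beats
  whole = 4 beats
  whole = 4 beats
  whole = 4 beats
Sum = 4 + 4 + 2 + 4 + 4 + 4 + 4
= 26 beats


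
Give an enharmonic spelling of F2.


Let's work it out.
Enharmonic notes sound the same pitch but are spelled with different letter names
F and Gbb name the same pitch class
= Gbb2


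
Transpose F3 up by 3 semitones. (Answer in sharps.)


F3: chromatic position 5 in octave 3 → absolute = 3×12 + 5 = 41
Transpose up 3: 41 + 3 = 44
44 = 3×12 + 8 → G# in octave 3
Result = G#3


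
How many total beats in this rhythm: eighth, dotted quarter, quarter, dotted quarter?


Beat values:
  eighth = 0.5 beats
  dotted quarter = 1.5 beats
  quarter = 1 beat
  dotted quarter = 1.5 beats
Sum = 0.5 + 1.5 + 1 + 1.5
= 4.5 beats


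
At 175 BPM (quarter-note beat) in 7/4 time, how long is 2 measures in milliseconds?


Quarter-note beat duration = 60000 / 175 ms
Beats per measure (7/4) = 7
One measure = 7 × 60000 / 175 = 420000 / 175 ms
2 measures = 2 × 420000 / 175 = 840000 / 175
= 4800.0 ms


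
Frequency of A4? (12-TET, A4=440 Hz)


Step by step:
f = 440 × 2^(n/12) where n = semitones from A4
A4: 0 semitones from A4
f = 440 × 2^(0/12)
f = 440.00 Hz


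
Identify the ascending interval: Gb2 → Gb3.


Step by step:
Letter names: G → G spans 8 letter names → an octave
Semitones: Gb2 → Gb3 = 12 half-steps
An octave of 12 semitones is a perfect octave
= perfect octave


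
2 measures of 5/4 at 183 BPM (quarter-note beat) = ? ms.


Reasoning:
Quarter-note beat duration = 60000 / 183 ms
Beats per measure (5/4) = 5
One measure = 5 × 60000 / 183 = 300000 / 183 ms
2 measures = 2 × 300000 / 183 = 600000 / 183
= 3278.7 ms


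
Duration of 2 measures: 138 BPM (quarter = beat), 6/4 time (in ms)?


Solution.
Quarter-note beat duration = 60000 / 138 ms
Beats per measure (6/4) = 6
One measure = 6 × 60000 / 138 = 360000 / 138 ms
2 measures = 2 × 360000 / 138 = 720000 / 138
= 5217.4 ms


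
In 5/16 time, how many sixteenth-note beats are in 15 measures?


Working:
Time signature 5/16: the bottom number 16 means the sixteenth note gets one count
The top number 5 means 5 sixteenth-note beats per measure
Total = 5 × 15 measures
= 75 sixteenth-note beats


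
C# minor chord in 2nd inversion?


Solution.
Root position: C# E G#
2nd inversion: move root and 3rd up an octave
Bass note: G#
Notes (bottom to top) = G# C# E


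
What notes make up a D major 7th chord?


Reasoning:
Major 7th chord = root + major 3rd + perfect 5th + major 7th
Seventh chords stack in thirds, so the letter names are D-F-A-C
Root: D
Major 3rd above D: F#
Perfect 5th above D: A
Major 7th above D: C#
Chord = D F# A C#


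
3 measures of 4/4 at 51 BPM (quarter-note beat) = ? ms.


Solution.
Quarter-note beat duration = 60000 / 51 ms
Beats per measure (4/4) = 4
One measure = 4 × 60000 / 51 = 240000 / 51 ms
3 measures = 3 × 240000 / 51 = 720000 / 51
= 14117.6 ms
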